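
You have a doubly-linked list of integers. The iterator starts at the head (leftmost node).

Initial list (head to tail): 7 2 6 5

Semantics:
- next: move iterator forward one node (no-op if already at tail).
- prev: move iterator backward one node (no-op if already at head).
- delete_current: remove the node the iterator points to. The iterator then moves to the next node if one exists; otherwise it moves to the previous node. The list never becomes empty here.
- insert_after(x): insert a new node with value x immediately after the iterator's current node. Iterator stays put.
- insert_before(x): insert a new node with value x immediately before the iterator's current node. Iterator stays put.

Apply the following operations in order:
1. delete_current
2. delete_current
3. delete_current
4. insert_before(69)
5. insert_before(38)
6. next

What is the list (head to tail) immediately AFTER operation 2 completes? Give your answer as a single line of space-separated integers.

After 1 (delete_current): list=[2, 6, 5] cursor@2
After 2 (delete_current): list=[6, 5] cursor@6

Answer: 6 5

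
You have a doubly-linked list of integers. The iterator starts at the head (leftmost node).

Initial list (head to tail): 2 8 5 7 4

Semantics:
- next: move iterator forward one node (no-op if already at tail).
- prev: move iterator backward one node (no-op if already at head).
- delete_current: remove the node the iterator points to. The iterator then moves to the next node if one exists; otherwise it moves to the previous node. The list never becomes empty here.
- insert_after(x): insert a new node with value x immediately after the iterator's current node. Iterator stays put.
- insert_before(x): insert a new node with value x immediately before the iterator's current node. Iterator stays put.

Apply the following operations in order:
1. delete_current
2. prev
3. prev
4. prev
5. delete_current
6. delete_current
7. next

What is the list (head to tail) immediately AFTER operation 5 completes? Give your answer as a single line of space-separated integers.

After 1 (delete_current): list=[8, 5, 7, 4] cursor@8
After 2 (prev): list=[8, 5, 7, 4] cursor@8
After 3 (prev): list=[8, 5, 7, 4] cursor@8
After 4 (prev): list=[8, 5, 7, 4] cursor@8
After 5 (delete_current): list=[5, 7, 4] cursor@5

Answer: 5 7 4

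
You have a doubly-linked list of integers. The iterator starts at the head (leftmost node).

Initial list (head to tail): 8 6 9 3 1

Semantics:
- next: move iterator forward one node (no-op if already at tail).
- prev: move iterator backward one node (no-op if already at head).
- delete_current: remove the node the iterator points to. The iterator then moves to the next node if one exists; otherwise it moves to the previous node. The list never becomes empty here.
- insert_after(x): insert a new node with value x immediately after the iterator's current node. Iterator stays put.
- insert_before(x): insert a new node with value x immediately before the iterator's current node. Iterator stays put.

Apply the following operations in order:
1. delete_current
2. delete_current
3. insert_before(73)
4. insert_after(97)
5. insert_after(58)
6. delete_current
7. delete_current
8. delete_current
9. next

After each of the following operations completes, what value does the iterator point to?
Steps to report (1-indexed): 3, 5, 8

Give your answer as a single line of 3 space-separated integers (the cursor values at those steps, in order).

Answer: 9 9 3

Derivation:
After 1 (delete_current): list=[6, 9, 3, 1] cursor@6
After 2 (delete_current): list=[9, 3, 1] cursor@9
After 3 (insert_before(73)): list=[73, 9, 3, 1] cursor@9
After 4 (insert_after(97)): list=[73, 9, 97, 3, 1] cursor@9
After 5 (insert_after(58)): list=[73, 9, 58, 97, 3, 1] cursor@9
After 6 (delete_current): list=[73, 58, 97, 3, 1] cursor@58
After 7 (delete_current): list=[73, 97, 3, 1] cursor@97
After 8 (delete_current): list=[73, 3, 1] cursor@3
After 9 (next): list=[73, 3, 1] cursor@1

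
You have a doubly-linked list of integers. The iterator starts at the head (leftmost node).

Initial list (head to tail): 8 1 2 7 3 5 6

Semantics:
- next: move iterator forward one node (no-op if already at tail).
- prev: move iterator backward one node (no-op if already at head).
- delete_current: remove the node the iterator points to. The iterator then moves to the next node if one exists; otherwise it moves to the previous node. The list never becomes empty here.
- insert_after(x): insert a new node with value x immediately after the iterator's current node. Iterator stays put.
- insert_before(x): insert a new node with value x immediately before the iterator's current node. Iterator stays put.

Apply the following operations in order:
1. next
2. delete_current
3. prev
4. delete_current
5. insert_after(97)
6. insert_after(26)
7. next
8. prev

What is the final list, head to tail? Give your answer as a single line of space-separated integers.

After 1 (next): list=[8, 1, 2, 7, 3, 5, 6] cursor@1
After 2 (delete_current): list=[8, 2, 7, 3, 5, 6] cursor@2
After 3 (prev): list=[8, 2, 7, 3, 5, 6] cursor@8
After 4 (delete_current): list=[2, 7, 3, 5, 6] cursor@2
After 5 (insert_after(97)): list=[2, 97, 7, 3, 5, 6] cursor@2
After 6 (insert_after(26)): list=[2, 26, 97, 7, 3, 5, 6] cursor@2
After 7 (next): list=[2, 26, 97, 7, 3, 5, 6] cursor@26
After 8 (prev): list=[2, 26, 97, 7, 3, 5, 6] cursor@2

Answer: 2 26 97 7 3 5 6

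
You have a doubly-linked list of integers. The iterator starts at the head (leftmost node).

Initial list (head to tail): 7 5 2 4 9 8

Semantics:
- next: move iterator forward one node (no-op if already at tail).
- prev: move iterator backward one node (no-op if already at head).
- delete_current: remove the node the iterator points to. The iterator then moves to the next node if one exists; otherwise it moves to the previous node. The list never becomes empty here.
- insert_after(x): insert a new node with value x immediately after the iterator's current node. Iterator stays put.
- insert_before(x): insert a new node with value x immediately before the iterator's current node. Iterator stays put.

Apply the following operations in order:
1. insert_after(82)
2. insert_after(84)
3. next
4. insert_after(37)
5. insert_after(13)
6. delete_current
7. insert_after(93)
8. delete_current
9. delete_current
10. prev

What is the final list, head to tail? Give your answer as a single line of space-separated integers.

Answer: 7 37 82 5 2 4 9 8

Derivation:
After 1 (insert_after(82)): list=[7, 82, 5, 2, 4, 9, 8] cursor@7
After 2 (insert_after(84)): list=[7, 84, 82, 5, 2, 4, 9, 8] cursor@7
After 3 (next): list=[7, 84, 82, 5, 2, 4, 9, 8] cursor@84
After 4 (insert_after(37)): list=[7, 84, 37, 82, 5, 2, 4, 9, 8] cursor@84
After 5 (insert_after(13)): list=[7, 84, 13, 37, 82, 5, 2, 4, 9, 8] cursor@84
After 6 (delete_current): list=[7, 13, 37, 82, 5, 2, 4, 9, 8] cursor@13
After 7 (insert_after(93)): list=[7, 13, 93, 37, 82, 5, 2, 4, 9, 8] cursor@13
After 8 (delete_current): list=[7, 93, 37, 82, 5, 2, 4, 9, 8] cursor@93
After 9 (delete_current): list=[7, 37, 82, 5, 2, 4, 9, 8] cursor@37
After 10 (prev): list=[7, 37, 82, 5, 2, 4, 9, 8] cursor@7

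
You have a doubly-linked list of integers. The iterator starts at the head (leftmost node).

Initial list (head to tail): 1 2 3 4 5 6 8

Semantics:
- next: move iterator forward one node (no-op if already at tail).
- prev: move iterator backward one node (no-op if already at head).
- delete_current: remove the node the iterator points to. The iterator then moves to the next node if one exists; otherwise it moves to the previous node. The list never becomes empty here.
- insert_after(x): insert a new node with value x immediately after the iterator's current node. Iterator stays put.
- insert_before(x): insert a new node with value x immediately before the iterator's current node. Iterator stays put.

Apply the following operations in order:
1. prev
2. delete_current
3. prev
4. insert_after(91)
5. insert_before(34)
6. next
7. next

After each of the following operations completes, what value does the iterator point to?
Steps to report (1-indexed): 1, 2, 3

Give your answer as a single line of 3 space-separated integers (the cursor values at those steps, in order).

Answer: 1 2 2

Derivation:
After 1 (prev): list=[1, 2, 3, 4, 5, 6, 8] cursor@1
After 2 (delete_current): list=[2, 3, 4, 5, 6, 8] cursor@2
After 3 (prev): list=[2, 3, 4, 5, 6, 8] cursor@2
After 4 (insert_after(91)): list=[2, 91, 3, 4, 5, 6, 8] cursor@2
After 5 (insert_before(34)): list=[34, 2, 91, 3, 4, 5, 6, 8] cursor@2
After 6 (next): list=[34, 2, 91, 3, 4, 5, 6, 8] cursor@91
After 7 (next): list=[34, 2, 91, 3, 4, 5, 6, 8] cursor@3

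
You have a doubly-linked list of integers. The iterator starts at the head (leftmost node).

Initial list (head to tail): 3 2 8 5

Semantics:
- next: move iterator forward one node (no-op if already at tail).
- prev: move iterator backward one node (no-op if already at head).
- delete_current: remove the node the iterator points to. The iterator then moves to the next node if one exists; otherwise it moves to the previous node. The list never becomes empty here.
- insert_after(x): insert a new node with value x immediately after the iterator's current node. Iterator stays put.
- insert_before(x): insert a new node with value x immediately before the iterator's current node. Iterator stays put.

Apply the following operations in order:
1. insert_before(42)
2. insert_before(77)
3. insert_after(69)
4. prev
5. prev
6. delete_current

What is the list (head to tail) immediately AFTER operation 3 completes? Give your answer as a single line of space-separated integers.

Answer: 42 77 3 69 2 8 5

Derivation:
After 1 (insert_before(42)): list=[42, 3, 2, 8, 5] cursor@3
After 2 (insert_before(77)): list=[42, 77, 3, 2, 8, 5] cursor@3
After 3 (insert_after(69)): list=[42, 77, 3, 69, 2, 8, 5] cursor@3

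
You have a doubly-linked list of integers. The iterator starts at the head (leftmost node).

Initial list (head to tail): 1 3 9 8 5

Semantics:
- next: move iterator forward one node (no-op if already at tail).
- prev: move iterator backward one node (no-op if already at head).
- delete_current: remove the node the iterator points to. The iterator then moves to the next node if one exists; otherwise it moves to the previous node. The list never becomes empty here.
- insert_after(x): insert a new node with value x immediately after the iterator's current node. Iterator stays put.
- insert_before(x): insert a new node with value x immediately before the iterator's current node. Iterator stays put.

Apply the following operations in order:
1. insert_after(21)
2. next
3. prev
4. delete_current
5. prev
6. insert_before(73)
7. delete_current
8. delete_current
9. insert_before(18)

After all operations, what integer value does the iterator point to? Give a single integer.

After 1 (insert_after(21)): list=[1, 21, 3, 9, 8, 5] cursor@1
After 2 (next): list=[1, 21, 3, 9, 8, 5] cursor@21
After 3 (prev): list=[1, 21, 3, 9, 8, 5] cursor@1
After 4 (delete_current): list=[21, 3, 9, 8, 5] cursor@21
After 5 (prev): list=[21, 3, 9, 8, 5] cursor@21
After 6 (insert_before(73)): list=[73, 21, 3, 9, 8, 5] cursor@21
After 7 (delete_current): list=[73, 3, 9, 8, 5] cursor@3
After 8 (delete_current): list=[73, 9, 8, 5] cursor@9
After 9 (insert_before(18)): list=[73, 18, 9, 8, 5] cursor@9

Answer: 9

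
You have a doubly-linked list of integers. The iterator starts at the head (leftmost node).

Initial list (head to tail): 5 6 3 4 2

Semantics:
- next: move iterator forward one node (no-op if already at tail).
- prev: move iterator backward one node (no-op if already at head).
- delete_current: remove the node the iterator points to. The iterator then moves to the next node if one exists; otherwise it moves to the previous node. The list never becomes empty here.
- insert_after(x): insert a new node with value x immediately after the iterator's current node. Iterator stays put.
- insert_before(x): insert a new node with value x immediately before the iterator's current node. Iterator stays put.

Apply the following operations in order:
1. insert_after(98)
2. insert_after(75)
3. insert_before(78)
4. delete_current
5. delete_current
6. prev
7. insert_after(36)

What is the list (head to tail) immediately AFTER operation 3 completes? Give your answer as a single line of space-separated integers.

After 1 (insert_after(98)): list=[5, 98, 6, 3, 4, 2] cursor@5
After 2 (insert_after(75)): list=[5, 75, 98, 6, 3, 4, 2] cursor@5
After 3 (insert_before(78)): list=[78, 5, 75, 98, 6, 3, 4, 2] cursor@5

Answer: 78 5 75 98 6 3 4 2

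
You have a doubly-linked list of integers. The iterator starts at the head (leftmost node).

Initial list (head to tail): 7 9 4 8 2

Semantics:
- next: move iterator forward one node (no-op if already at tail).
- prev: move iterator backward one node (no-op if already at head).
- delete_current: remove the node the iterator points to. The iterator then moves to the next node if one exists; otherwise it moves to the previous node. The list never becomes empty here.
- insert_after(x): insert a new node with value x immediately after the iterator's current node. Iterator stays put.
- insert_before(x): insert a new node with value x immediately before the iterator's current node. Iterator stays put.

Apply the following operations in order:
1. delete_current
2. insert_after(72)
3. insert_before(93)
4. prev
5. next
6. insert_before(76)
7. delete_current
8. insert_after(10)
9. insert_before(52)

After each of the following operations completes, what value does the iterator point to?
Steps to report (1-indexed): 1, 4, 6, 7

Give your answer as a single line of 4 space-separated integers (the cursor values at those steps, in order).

After 1 (delete_current): list=[9, 4, 8, 2] cursor@9
After 2 (insert_after(72)): list=[9, 72, 4, 8, 2] cursor@9
After 3 (insert_before(93)): list=[93, 9, 72, 4, 8, 2] cursor@9
After 4 (prev): list=[93, 9, 72, 4, 8, 2] cursor@93
After 5 (next): list=[93, 9, 72, 4, 8, 2] cursor@9
After 6 (insert_before(76)): list=[93, 76, 9, 72, 4, 8, 2] cursor@9
After 7 (delete_current): list=[93, 76, 72, 4, 8, 2] cursor@72
After 8 (insert_after(10)): list=[93, 76, 72, 10, 4, 8, 2] cursor@72
After 9 (insert_before(52)): list=[93, 76, 52, 72, 10, 4, 8, 2] cursor@72

Answer: 9 93 9 72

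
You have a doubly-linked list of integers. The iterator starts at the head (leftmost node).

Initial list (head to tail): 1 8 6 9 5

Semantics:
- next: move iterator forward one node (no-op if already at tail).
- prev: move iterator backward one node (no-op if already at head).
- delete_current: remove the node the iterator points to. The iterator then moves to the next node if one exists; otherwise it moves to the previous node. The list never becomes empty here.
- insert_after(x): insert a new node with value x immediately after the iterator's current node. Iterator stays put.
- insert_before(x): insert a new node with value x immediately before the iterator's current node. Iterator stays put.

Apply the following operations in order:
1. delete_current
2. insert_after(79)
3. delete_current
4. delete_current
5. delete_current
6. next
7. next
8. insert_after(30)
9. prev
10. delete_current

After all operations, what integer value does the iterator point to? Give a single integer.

After 1 (delete_current): list=[8, 6, 9, 5] cursor@8
After 2 (insert_after(79)): list=[8, 79, 6, 9, 5] cursor@8
After 3 (delete_current): list=[79, 6, 9, 5] cursor@79
After 4 (delete_current): list=[6, 9, 5] cursor@6
After 5 (delete_current): list=[9, 5] cursor@9
After 6 (next): list=[9, 5] cursor@5
After 7 (next): list=[9, 5] cursor@5
After 8 (insert_after(30)): list=[9, 5, 30] cursor@5
After 9 (prev): list=[9, 5, 30] cursor@9
After 10 (delete_current): list=[5, 30] cursor@5

Answer: 5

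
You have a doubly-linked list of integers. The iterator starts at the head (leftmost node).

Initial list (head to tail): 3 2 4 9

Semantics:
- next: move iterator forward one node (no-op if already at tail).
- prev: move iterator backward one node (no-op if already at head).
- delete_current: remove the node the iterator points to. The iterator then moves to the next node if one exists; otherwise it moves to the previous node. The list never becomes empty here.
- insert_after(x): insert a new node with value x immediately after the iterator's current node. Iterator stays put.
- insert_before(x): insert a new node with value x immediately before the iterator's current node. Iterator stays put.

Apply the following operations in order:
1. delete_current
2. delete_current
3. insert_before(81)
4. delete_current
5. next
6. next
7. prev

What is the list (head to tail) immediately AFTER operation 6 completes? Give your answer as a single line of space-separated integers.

After 1 (delete_current): list=[2, 4, 9] cursor@2
After 2 (delete_current): list=[4, 9] cursor@4
After 3 (insert_before(81)): list=[81, 4, 9] cursor@4
After 4 (delete_current): list=[81, 9] cursor@9
After 5 (next): list=[81, 9] cursor@9
After 6 (next): list=[81, 9] cursor@9

Answer: 81 9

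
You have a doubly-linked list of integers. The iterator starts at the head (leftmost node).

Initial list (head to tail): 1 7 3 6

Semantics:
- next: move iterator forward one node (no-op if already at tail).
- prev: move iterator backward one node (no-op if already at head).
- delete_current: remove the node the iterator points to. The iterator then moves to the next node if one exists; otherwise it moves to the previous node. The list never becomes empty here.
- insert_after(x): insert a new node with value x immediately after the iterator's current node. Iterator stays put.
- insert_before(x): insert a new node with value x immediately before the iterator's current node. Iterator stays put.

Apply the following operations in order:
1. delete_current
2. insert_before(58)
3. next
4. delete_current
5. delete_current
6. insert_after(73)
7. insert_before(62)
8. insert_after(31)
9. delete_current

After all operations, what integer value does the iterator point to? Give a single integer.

After 1 (delete_current): list=[7, 3, 6] cursor@7
After 2 (insert_before(58)): list=[58, 7, 3, 6] cursor@7
After 3 (next): list=[58, 7, 3, 6] cursor@3
After 4 (delete_current): list=[58, 7, 6] cursor@6
After 5 (delete_current): list=[58, 7] cursor@7
After 6 (insert_after(73)): list=[58, 7, 73] cursor@7
After 7 (insert_before(62)): list=[58, 62, 7, 73] cursor@7
After 8 (insert_after(31)): list=[58, 62, 7, 31, 73] cursor@7
After 9 (delete_current): list=[58, 62, 31, 73] cursor@31

Answer: 31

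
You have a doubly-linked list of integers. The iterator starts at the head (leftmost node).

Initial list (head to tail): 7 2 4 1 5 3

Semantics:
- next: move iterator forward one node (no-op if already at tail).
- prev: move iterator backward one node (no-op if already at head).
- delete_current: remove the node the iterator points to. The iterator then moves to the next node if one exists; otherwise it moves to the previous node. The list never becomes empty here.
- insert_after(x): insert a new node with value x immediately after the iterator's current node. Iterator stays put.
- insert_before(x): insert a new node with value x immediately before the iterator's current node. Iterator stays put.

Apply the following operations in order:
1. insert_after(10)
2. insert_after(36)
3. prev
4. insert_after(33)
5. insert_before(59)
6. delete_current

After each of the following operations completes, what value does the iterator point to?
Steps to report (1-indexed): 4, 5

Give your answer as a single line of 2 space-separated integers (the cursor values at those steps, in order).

After 1 (insert_after(10)): list=[7, 10, 2, 4, 1, 5, 3] cursor@7
After 2 (insert_after(36)): list=[7, 36, 10, 2, 4, 1, 5, 3] cursor@7
After 3 (prev): list=[7, 36, 10, 2, 4, 1, 5, 3] cursor@7
After 4 (insert_after(33)): list=[7, 33, 36, 10, 2, 4, 1, 5, 3] cursor@7
After 5 (insert_before(59)): list=[59, 7, 33, 36, 10, 2, 4, 1, 5, 3] cursor@7
After 6 (delete_current): list=[59, 33, 36, 10, 2, 4, 1, 5, 3] cursor@33

Answer: 7 7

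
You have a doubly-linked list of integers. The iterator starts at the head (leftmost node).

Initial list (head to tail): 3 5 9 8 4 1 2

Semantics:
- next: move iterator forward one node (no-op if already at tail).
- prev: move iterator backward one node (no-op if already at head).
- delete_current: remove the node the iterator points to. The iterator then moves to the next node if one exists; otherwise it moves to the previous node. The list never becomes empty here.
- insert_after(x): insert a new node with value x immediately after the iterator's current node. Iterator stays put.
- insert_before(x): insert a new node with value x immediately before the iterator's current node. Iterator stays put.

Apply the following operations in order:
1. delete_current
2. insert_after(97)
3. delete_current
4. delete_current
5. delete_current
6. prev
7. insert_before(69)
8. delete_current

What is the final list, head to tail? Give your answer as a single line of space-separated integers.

Answer: 69 4 1 2

Derivation:
After 1 (delete_current): list=[5, 9, 8, 4, 1, 2] cursor@5
After 2 (insert_after(97)): list=[5, 97, 9, 8, 4, 1, 2] cursor@5
After 3 (delete_current): list=[97, 9, 8, 4, 1, 2] cursor@97
After 4 (delete_current): list=[9, 8, 4, 1, 2] cursor@9
After 5 (delete_current): list=[8, 4, 1, 2] cursor@8
After 6 (prev): list=[8, 4, 1, 2] cursor@8
After 7 (insert_before(69)): list=[69, 8, 4, 1, 2] cursor@8
After 8 (delete_current): list=[69, 4, 1, 2] cursor@4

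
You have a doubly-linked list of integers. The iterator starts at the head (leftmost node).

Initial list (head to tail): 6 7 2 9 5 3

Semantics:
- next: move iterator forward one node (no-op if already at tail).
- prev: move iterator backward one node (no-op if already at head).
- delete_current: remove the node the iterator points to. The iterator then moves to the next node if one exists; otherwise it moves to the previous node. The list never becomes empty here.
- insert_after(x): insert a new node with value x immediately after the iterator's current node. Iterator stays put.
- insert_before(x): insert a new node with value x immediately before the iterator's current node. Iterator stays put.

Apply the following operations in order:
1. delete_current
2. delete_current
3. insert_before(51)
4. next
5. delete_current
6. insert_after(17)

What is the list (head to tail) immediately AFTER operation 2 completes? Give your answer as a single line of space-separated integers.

Answer: 2 9 5 3

Derivation:
After 1 (delete_current): list=[7, 2, 9, 5, 3] cursor@7
After 2 (delete_current): list=[2, 9, 5, 3] cursor@2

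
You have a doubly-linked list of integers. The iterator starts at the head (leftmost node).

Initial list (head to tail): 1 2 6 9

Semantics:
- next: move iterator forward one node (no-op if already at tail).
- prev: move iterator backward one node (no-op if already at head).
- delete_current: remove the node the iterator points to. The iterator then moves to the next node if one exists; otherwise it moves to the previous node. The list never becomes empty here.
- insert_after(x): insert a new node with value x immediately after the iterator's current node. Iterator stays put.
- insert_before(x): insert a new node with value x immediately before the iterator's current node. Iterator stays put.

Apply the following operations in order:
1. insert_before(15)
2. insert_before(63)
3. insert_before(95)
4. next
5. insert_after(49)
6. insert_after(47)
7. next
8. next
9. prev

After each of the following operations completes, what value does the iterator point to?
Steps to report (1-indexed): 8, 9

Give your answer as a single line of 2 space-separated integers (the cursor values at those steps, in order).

After 1 (insert_before(15)): list=[15, 1, 2, 6, 9] cursor@1
After 2 (insert_before(63)): list=[15, 63, 1, 2, 6, 9] cursor@1
After 3 (insert_before(95)): list=[15, 63, 95, 1, 2, 6, 9] cursor@1
After 4 (next): list=[15, 63, 95, 1, 2, 6, 9] cursor@2
After 5 (insert_after(49)): list=[15, 63, 95, 1, 2, 49, 6, 9] cursor@2
After 6 (insert_after(47)): list=[15, 63, 95, 1, 2, 47, 49, 6, 9] cursor@2
After 7 (next): list=[15, 63, 95, 1, 2, 47, 49, 6, 9] cursor@47
After 8 (next): list=[15, 63, 95, 1, 2, 47, 49, 6, 9] cursor@49
After 9 (prev): list=[15, 63, 95, 1, 2, 47, 49, 6, 9] cursor@47

Answer: 49 47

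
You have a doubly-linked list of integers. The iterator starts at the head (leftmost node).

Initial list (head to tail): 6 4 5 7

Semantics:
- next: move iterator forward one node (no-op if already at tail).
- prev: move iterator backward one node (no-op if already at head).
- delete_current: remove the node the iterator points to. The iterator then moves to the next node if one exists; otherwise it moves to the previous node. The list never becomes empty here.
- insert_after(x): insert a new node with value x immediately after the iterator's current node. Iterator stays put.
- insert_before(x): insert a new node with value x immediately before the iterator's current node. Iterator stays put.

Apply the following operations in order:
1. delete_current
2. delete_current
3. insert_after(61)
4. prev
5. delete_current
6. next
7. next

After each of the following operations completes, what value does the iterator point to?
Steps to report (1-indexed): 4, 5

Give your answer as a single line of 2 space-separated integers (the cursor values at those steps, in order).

After 1 (delete_current): list=[4, 5, 7] cursor@4
After 2 (delete_current): list=[5, 7] cursor@5
After 3 (insert_after(61)): list=[5, 61, 7] cursor@5
After 4 (prev): list=[5, 61, 7] cursor@5
After 5 (delete_current): list=[61, 7] cursor@61
After 6 (next): list=[61, 7] cursor@7
After 7 (next): list=[61, 7] cursor@7

Answer: 5 61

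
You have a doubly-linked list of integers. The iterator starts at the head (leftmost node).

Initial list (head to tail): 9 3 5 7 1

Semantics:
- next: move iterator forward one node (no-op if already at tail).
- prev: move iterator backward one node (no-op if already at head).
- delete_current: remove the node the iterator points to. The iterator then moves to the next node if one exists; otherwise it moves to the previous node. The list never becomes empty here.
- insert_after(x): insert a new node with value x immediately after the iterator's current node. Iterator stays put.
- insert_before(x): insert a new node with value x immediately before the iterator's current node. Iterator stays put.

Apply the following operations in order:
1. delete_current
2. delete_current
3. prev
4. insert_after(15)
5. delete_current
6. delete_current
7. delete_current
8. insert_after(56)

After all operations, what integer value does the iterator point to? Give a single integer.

After 1 (delete_current): list=[3, 5, 7, 1] cursor@3
After 2 (delete_current): list=[5, 7, 1] cursor@5
After 3 (prev): list=[5, 7, 1] cursor@5
After 4 (insert_after(15)): list=[5, 15, 7, 1] cursor@5
After 5 (delete_current): list=[15, 7, 1] cursor@15
After 6 (delete_current): list=[7, 1] cursor@7
After 7 (delete_current): list=[1] cursor@1
After 8 (insert_after(56)): list=[1, 56] cursor@1

Answer: 1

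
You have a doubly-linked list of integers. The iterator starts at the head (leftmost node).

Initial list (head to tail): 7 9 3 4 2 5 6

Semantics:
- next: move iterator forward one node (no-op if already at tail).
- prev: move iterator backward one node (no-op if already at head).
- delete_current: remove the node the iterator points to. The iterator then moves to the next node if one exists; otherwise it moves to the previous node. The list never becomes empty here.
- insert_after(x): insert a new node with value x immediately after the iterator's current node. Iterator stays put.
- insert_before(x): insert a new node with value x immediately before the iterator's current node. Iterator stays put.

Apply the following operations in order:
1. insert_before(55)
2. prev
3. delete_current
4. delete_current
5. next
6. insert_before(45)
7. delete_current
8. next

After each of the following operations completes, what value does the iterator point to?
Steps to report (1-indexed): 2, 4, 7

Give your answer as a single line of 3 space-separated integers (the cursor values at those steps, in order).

After 1 (insert_before(55)): list=[55, 7, 9, 3, 4, 2, 5, 6] cursor@7
After 2 (prev): list=[55, 7, 9, 3, 4, 2, 5, 6] cursor@55
After 3 (delete_current): list=[7, 9, 3, 4, 2, 5, 6] cursor@7
After 4 (delete_current): list=[9, 3, 4, 2, 5, 6] cursor@9
After 5 (next): list=[9, 3, 4, 2, 5, 6] cursor@3
After 6 (insert_before(45)): list=[9, 45, 3, 4, 2, 5, 6] cursor@3
After 7 (delete_current): list=[9, 45, 4, 2, 5, 6] cursor@4
After 8 (next): list=[9, 45, 4, 2, 5, 6] cursor@2

Answer: 55 9 4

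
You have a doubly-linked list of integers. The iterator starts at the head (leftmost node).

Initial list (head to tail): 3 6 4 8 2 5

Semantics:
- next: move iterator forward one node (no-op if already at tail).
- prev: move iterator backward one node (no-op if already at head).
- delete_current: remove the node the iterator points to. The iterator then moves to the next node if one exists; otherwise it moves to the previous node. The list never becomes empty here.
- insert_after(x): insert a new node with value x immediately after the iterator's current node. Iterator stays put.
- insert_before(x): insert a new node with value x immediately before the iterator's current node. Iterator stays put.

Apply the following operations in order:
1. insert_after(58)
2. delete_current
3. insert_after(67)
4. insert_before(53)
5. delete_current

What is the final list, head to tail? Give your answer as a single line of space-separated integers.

After 1 (insert_after(58)): list=[3, 58, 6, 4, 8, 2, 5] cursor@3
After 2 (delete_current): list=[58, 6, 4, 8, 2, 5] cursor@58
After 3 (insert_after(67)): list=[58, 67, 6, 4, 8, 2, 5] cursor@58
After 4 (insert_before(53)): list=[53, 58, 67, 6, 4, 8, 2, 5] cursor@58
After 5 (delete_current): list=[53, 67, 6, 4, 8, 2, 5] cursor@67

Answer: 53 67 6 4 8 2 5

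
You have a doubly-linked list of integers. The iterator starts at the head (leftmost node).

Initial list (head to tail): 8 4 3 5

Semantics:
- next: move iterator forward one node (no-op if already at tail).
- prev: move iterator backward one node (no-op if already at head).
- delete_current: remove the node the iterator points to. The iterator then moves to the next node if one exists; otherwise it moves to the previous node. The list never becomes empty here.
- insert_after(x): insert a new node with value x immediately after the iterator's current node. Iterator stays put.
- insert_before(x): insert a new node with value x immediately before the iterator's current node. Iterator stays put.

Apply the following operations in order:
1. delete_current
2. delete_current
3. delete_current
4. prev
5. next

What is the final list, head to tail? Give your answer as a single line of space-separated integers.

After 1 (delete_current): list=[4, 3, 5] cursor@4
After 2 (delete_current): list=[3, 5] cursor@3
After 3 (delete_current): list=[5] cursor@5
After 4 (prev): list=[5] cursor@5
After 5 (next): list=[5] cursor@5

Answer: 5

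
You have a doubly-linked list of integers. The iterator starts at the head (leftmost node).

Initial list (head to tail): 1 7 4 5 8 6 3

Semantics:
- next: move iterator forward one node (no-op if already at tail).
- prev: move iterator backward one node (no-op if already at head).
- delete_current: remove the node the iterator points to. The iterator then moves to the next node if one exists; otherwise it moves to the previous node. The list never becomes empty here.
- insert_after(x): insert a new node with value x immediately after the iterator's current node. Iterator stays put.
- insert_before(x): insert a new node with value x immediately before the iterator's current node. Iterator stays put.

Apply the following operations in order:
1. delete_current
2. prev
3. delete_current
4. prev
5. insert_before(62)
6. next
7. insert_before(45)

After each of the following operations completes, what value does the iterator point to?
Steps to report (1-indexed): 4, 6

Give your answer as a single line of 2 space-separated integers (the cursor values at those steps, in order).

Answer: 4 5

Derivation:
After 1 (delete_current): list=[7, 4, 5, 8, 6, 3] cursor@7
After 2 (prev): list=[7, 4, 5, 8, 6, 3] cursor@7
After 3 (delete_current): list=[4, 5, 8, 6, 3] cursor@4
After 4 (prev): list=[4, 5, 8, 6, 3] cursor@4
After 5 (insert_before(62)): list=[62, 4, 5, 8, 6, 3] cursor@4
After 6 (next): list=[62, 4, 5, 8, 6, 3] cursor@5
After 7 (insert_before(45)): list=[62, 4, 45, 5, 8, 6, 3] cursor@5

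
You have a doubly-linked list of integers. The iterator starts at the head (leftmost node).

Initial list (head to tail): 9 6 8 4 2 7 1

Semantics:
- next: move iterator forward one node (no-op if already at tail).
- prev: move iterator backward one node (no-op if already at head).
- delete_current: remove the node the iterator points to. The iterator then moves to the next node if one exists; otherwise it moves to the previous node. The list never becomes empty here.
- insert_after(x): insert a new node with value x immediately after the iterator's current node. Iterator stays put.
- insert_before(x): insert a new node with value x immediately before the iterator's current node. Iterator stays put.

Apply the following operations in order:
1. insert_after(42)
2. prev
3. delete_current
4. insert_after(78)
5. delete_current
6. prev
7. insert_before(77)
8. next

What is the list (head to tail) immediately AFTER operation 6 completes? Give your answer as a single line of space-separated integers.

Answer: 78 6 8 4 2 7 1

Derivation:
After 1 (insert_after(42)): list=[9, 42, 6, 8, 4, 2, 7, 1] cursor@9
After 2 (prev): list=[9, 42, 6, 8, 4, 2, 7, 1] cursor@9
After 3 (delete_current): list=[42, 6, 8, 4, 2, 7, 1] cursor@42
After 4 (insert_after(78)): list=[42, 78, 6, 8, 4, 2, 7, 1] cursor@42
After 5 (delete_current): list=[78, 6, 8, 4, 2, 7, 1] cursor@78
After 6 (prev): list=[78, 6, 8, 4, 2, 7, 1] cursor@78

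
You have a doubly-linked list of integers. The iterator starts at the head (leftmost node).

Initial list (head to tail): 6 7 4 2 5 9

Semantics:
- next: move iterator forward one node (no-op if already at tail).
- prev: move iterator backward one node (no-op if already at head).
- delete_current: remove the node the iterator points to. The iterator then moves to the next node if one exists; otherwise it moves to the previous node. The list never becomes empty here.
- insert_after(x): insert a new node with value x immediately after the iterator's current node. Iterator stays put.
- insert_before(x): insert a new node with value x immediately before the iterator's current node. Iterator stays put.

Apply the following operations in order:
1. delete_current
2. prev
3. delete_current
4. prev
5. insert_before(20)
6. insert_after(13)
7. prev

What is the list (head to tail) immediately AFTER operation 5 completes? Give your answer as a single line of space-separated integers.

After 1 (delete_current): list=[7, 4, 2, 5, 9] cursor@7
After 2 (prev): list=[7, 4, 2, 5, 9] cursor@7
After 3 (delete_current): list=[4, 2, 5, 9] cursor@4
After 4 (prev): list=[4, 2, 5, 9] cursor@4
After 5 (insert_before(20)): list=[20, 4, 2, 5, 9] cursor@4

Answer: 20 4 2 5 9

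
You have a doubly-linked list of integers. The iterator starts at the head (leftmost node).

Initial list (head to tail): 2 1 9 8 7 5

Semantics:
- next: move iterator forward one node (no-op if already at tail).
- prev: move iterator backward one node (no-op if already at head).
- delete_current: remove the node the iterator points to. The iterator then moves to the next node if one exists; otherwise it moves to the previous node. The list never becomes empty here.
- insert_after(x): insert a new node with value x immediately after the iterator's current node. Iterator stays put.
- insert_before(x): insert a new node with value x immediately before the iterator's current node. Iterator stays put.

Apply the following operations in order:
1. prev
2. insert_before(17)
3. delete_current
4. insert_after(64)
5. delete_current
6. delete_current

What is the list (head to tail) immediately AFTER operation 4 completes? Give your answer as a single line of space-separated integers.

After 1 (prev): list=[2, 1, 9, 8, 7, 5] cursor@2
After 2 (insert_before(17)): list=[17, 2, 1, 9, 8, 7, 5] cursor@2
After 3 (delete_current): list=[17, 1, 9, 8, 7, 5] cursor@1
After 4 (insert_after(64)): list=[17, 1, 64, 9, 8, 7, 5] cursor@1

Answer: 17 1 64 9 8 7 5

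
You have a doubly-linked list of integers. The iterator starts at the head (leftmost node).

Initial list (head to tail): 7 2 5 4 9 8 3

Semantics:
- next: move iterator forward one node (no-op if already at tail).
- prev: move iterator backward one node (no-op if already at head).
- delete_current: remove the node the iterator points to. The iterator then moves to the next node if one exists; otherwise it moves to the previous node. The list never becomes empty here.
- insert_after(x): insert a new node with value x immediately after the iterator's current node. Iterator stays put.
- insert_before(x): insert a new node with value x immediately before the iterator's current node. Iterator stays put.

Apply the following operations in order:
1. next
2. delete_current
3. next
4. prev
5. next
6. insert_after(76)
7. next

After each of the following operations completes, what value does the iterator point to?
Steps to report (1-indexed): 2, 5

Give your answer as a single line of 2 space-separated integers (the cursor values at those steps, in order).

After 1 (next): list=[7, 2, 5, 4, 9, 8, 3] cursor@2
After 2 (delete_current): list=[7, 5, 4, 9, 8, 3] cursor@5
After 3 (next): list=[7, 5, 4, 9, 8, 3] cursor@4
After 4 (prev): list=[7, 5, 4, 9, 8, 3] cursor@5
After 5 (next): list=[7, 5, 4, 9, 8, 3] cursor@4
After 6 (insert_after(76)): list=[7, 5, 4, 76, 9, 8, 3] cursor@4
After 7 (next): list=[7, 5, 4, 76, 9, 8, 3] cursor@76

Answer: 5 4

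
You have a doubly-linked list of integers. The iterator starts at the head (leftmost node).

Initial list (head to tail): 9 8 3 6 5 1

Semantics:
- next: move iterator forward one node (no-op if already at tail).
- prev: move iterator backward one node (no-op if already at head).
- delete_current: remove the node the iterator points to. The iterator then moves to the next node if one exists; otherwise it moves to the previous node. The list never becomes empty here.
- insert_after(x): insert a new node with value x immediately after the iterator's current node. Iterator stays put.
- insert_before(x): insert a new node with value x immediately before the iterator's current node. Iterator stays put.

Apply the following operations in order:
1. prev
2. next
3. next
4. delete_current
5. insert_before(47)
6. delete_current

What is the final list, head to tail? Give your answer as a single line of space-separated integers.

Answer: 9 8 47 5 1

Derivation:
After 1 (prev): list=[9, 8, 3, 6, 5, 1] cursor@9
After 2 (next): list=[9, 8, 3, 6, 5, 1] cursor@8
After 3 (next): list=[9, 8, 3, 6, 5, 1] cursor@3
After 4 (delete_current): list=[9, 8, 6, 5, 1] cursor@6
After 5 (insert_before(47)): list=[9, 8, 47, 6, 5, 1] cursor@6
After 6 (delete_current): list=[9, 8, 47, 5, 1] cursor@5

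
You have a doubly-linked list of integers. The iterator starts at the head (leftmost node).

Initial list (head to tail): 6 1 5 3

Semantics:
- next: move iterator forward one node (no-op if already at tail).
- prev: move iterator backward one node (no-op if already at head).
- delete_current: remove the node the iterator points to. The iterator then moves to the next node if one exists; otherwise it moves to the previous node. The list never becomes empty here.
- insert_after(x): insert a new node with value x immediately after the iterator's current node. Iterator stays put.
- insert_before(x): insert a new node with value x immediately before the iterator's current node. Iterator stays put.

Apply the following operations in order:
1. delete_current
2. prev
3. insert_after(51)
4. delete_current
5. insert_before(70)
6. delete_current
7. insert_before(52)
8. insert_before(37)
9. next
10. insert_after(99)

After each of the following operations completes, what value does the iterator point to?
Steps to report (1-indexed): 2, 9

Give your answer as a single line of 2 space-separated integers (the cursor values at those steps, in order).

After 1 (delete_current): list=[1, 5, 3] cursor@1
After 2 (prev): list=[1, 5, 3] cursor@1
After 3 (insert_after(51)): list=[1, 51, 5, 3] cursor@1
After 4 (delete_current): list=[51, 5, 3] cursor@51
After 5 (insert_before(70)): list=[70, 51, 5, 3] cursor@51
After 6 (delete_current): list=[70, 5, 3] cursor@5
After 7 (insert_before(52)): list=[70, 52, 5, 3] cursor@5
After 8 (insert_before(37)): list=[70, 52, 37, 5, 3] cursor@5
After 9 (next): list=[70, 52, 37, 5, 3] cursor@3
After 10 (insert_after(99)): list=[70, 52, 37, 5, 3, 99] cursor@3

Answer: 1 3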